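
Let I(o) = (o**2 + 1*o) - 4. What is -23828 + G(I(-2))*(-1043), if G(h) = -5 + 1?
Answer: -19656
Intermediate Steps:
I(o) = -4 + o + o**2 (I(o) = (o**2 + o) - 4 = (o + o**2) - 4 = -4 + o + o**2)
G(h) = -4
-23828 + G(I(-2))*(-1043) = -23828 - 4*(-1043) = -23828 + 4172 = -19656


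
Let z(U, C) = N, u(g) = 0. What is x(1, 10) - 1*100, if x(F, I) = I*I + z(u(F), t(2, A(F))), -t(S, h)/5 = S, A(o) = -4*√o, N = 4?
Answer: 4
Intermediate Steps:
t(S, h) = -5*S
z(U, C) = 4
x(F, I) = 4 + I² (x(F, I) = I*I + 4 = I² + 4 = 4 + I²)
x(1, 10) - 1*100 = (4 + 10²) - 1*100 = (4 + 100) - 100 = 104 - 100 = 4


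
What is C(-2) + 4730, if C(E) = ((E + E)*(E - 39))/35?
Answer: 165714/35 ≈ 4734.7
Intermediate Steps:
C(E) = 2*E*(-39 + E)/35 (C(E) = ((2*E)*(-39 + E))*(1/35) = (2*E*(-39 + E))*(1/35) = 2*E*(-39 + E)/35)
C(-2) + 4730 = (2/35)*(-2)*(-39 - 2) + 4730 = (2/35)*(-2)*(-41) + 4730 = 164/35 + 4730 = 165714/35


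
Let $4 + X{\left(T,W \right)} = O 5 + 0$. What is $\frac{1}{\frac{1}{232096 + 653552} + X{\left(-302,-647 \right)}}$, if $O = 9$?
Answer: $\frac{885648}{36311569} \approx 0.02439$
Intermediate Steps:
$X{\left(T,W \right)} = 41$ ($X{\left(T,W \right)} = -4 + \left(9 \cdot 5 + 0\right) = -4 + \left(45 + 0\right) = -4 + 45 = 41$)
$\frac{1}{\frac{1}{232096 + 653552} + X{\left(-302,-647 \right)}} = \frac{1}{\frac{1}{232096 + 653552} + 41} = \frac{1}{\frac{1}{885648} + 41} = \frac{1}{\frac{36311569}{885648}} = \frac{885648}{36311569}$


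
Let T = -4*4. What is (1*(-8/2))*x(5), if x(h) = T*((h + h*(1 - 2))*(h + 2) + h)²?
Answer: 1600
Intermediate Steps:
T = -16
x(h) = -16*h² (x(h) = -16*((h + h*(1 - 2))*(h + 2) + h)² = -16*((h + h*(-1))*(2 + h) + h)² = -16*((h - h)*(2 + h) + h)² = -16*(0*(2 + h) + h)² = -16*(0 + h)² = -16*h²)
(1*(-8/2))*x(5) = (1*(-8/2))*(-16*5²) = (1*(-8*½))*(-16*25) = (1*(-4))*(-400) = -4*(-400) = 1600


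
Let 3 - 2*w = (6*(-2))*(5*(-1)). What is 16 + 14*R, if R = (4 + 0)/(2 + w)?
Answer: 736/53 ≈ 13.887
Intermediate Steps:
w = -57/2 (w = 3/2 - 6*(-2)*5*(-1)/2 = 3/2 - (-6)*(-5) = 3/2 - ½*60 = 3/2 - 30 = -57/2 ≈ -28.500)
R = -8/53 (R = (4 + 0)/(2 - 57/2) = 4/(-53/2) = 4*(-2/53) = -8/53 ≈ -0.15094)
16 + 14*R = 16 + 14*(-8/53) = 16 - 112/53 = 736/53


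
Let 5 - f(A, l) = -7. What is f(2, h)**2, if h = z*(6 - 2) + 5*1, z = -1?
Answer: 144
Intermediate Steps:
h = 1 (h = -(6 - 2) + 5*1 = -1*4 + 5 = -4 + 5 = 1)
f(A, l) = 12 (f(A, l) = 5 - 1*(-7) = 5 + 7 = 12)
f(2, h)**2 = 12**2 = 144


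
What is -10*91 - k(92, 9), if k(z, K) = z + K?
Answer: -1011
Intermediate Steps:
k(z, K) = K + z
-10*91 - k(92, 9) = -10*91 - (9 + 92) = -910 - 1*101 = -910 - 101 = -1011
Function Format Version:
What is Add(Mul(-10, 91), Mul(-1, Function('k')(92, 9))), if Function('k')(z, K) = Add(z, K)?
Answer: -1011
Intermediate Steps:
Function('k')(z, K) = Add(K, z)
Add(Mul(-10, 91), Mul(-1, Function('k')(92, 9))) = Add(Mul(-10, 91), Mul(-1, Add(9, 92))) = Add(-910, Mul(-1, 101)) = Add(-910, -101) = -1011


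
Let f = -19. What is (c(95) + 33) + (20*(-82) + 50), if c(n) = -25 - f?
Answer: -1563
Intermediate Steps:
c(n) = -6 (c(n) = -25 - 1*(-19) = -25 + 19 = -6)
(c(95) + 33) + (20*(-82) + 50) = (-6 + 33) + (20*(-82) + 50) = 27 + (-1640 + 50) = 27 - 1590 = -1563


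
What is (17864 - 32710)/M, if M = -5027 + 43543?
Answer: -7423/19258 ≈ -0.38545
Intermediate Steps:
M = 38516
(17864 - 32710)/M = (17864 - 32710)/38516 = -14846*1/38516 = -7423/19258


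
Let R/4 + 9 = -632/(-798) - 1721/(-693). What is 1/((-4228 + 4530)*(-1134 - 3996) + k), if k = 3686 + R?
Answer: -1881/2907267766 ≈ -6.4700e-7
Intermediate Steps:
R = -43072/1881 (R = -36 + 4*(-632/(-798) - 1721/(-693)) = -36 + 4*(-632*(-1/798) - 1721*(-1/693)) = -36 + 4*(316/399 + 1721/693) = -36 + 4*(6161/1881) = -36 + 24644/1881 = -43072/1881 ≈ -22.898)
k = 6890294/1881 (k = 3686 - 43072/1881 = 6890294/1881 ≈ 3663.1)
1/((-4228 + 4530)*(-1134 - 3996) + k) = 1/((-4228 + 4530)*(-1134 - 3996) + 6890294/1881) = 1/(302*(-5130) + 6890294/1881) = 1/(-1549260 + 6890294/1881) = 1/(-2907267766/1881) = -1881/2907267766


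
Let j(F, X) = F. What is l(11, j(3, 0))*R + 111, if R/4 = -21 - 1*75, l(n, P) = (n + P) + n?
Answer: -9489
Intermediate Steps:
l(n, P) = P + 2*n (l(n, P) = (P + n) + n = P + 2*n)
R = -384 (R = 4*(-21 - 1*75) = 4*(-21 - 75) = 4*(-96) = -384)
l(11, j(3, 0))*R + 111 = (3 + 2*11)*(-384) + 111 = (3 + 22)*(-384) + 111 = 25*(-384) + 111 = -9600 + 111 = -9489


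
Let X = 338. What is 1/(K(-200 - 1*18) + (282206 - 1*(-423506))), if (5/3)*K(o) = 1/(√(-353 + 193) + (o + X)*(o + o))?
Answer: 48295093028783200/34082426690974806860809 + 60*I*√10/34082426690974806860809 ≈ 1.417e-6 + 5.567e-21*I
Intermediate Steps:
K(o) = 3/(5*(2*o*(338 + o) + 4*I*√10)) (K(o) = 3/(5*(√(-353 + 193) + (o + 338)*(o + o))) = 3/(5*(√(-160) + (338 + o)*(2*o))) = 3/(5*(4*I*√10 + 2*o*(338 + o))) = 3/(5*(2*o*(338 + o) + 4*I*√10)))
1/(K(-200 - 1*18) + (282206 - 1*(-423506))) = 1/(3/(10*((-200 - 1*18)² + 338*(-200 - 1*18) + 2*I*√10)) + (282206 - 1*(-423506))) = 1/(3/(10*((-200 - 18)² + 338*(-200 - 18) + 2*I*√10)) + (282206 + 423506)) = 1/(3/(10*((-218)² + 338*(-218) + 2*I*√10)) + 705712) = 1/(3/(10*(47524 - 73684 + 2*I*√10)) + 705712) = 1/(3/(10*(-26160 + 2*I*√10)) + 705712) = 1/(705712 + 3/(10*(-26160 + 2*I*√10)))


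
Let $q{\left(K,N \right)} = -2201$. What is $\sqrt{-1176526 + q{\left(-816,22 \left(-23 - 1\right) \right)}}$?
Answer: $i \sqrt{1178727} \approx 1085.7 i$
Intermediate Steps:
$\sqrt{-1176526 + q{\left(-816,22 \left(-23 - 1\right) \right)}} = \sqrt{-1176526 - 2201} = \sqrt{-1178727} = i \sqrt{1178727}$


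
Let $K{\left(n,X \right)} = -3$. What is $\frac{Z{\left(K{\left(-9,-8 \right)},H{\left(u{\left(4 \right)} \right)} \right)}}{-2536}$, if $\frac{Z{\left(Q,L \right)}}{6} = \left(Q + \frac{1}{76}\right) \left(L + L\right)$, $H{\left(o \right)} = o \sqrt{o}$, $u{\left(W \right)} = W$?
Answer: $\frac{681}{6023} \approx 0.11307$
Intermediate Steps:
$H{\left(o \right)} = o^{\frac{3}{2}}$
$Z{\left(Q,L \right)} = 12 L \left(\frac{1}{76} + Q\right)$ ($Z{\left(Q,L \right)} = 6 \left(Q + \frac{1}{76}\right) \left(L + L\right) = 6 \left(Q + \frac{1}{76}\right) 2 L = 6 \left(\frac{1}{76} + Q\right) 2 L = 6 \cdot 2 L \left(\frac{1}{76} + Q\right) = 12 L \left(\frac{1}{76} + Q\right)$)
$\frac{Z{\left(K{\left(-9,-8 \right)},H{\left(u{\left(4 \right)} \right)} \right)}}{-2536} = \frac{\frac{3}{19} \cdot 4^{\frac{3}{2}} \left(1 + 76 \left(-3\right)\right)}{-2536} = \frac{3}{19} \cdot 8 \left(1 - 228\right) \left(- \frac{1}{2536}\right) = \frac{3}{19} \cdot 8 \left(-227\right) \left(- \frac{1}{2536}\right) = \left(- \frac{5448}{19}\right) \left(- \frac{1}{2536}\right) = \frac{681}{6023}$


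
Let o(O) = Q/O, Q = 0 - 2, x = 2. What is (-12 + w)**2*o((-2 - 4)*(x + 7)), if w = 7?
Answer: 25/27 ≈ 0.92593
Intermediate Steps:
Q = -2
o(O) = -2/O
(-12 + w)**2*o((-2 - 4)*(x + 7)) = (-12 + 7)**2*(-2*1/((-2 - 4)*(2 + 7))) = (-5)**2*(-2/((-6*9))) = 25*(-2/(-54)) = 25*(-2*(-1/54)) = 25*(1/27) = 25/27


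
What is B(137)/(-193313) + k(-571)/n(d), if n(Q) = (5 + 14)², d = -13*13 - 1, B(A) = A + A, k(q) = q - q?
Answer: -274/193313 ≈ -0.0014174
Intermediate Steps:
k(q) = 0
B(A) = 2*A
d = -170 (d = -169 - 1 = -170)
n(Q) = 361 (n(Q) = 19² = 361)
B(137)/(-193313) + k(-571)/n(d) = (2*137)/(-193313) + 0/361 = 274*(-1/193313) + 0*(1/361) = -274/193313 + 0 = -274/193313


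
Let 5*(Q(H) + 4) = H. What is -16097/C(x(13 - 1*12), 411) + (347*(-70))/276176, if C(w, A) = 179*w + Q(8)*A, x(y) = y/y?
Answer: 11064983315/557461256 ≈ 19.849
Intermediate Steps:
Q(H) = -4 + H/5
x(y) = 1
C(w, A) = 179*w - 12*A/5 (C(w, A) = 179*w + (-4 + (⅕)*8)*A = 179*w + (-4 + 8/5)*A = 179*w - 12*A/5)
-16097/C(x(13 - 1*12), 411) + (347*(-70))/276176 = -16097/(179*1 - 12/5*411) + (347*(-70))/276176 = -16097/(179 - 4932/5) - 24290*1/276176 = -16097/(-4037/5) - 12145/138088 = -16097*(-5/4037) - 12145/138088 = 80485/4037 - 12145/138088 = 11064983315/557461256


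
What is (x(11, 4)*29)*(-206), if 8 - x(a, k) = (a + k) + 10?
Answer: 101558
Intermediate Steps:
x(a, k) = -2 - a - k (x(a, k) = 8 - ((a + k) + 10) = 8 - (10 + a + k) = 8 + (-10 - a - k) = -2 - a - k)
(x(11, 4)*29)*(-206) = ((-2 - 1*11 - 1*4)*29)*(-206) = ((-2 - 11 - 4)*29)*(-206) = -17*29*(-206) = -493*(-206) = 101558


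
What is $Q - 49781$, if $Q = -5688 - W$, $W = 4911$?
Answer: $-60380$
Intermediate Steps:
$Q = -10599$ ($Q = -5688 - 4911 = -10599$)
$Q - 49781 = -10599 - 49781 = -60380$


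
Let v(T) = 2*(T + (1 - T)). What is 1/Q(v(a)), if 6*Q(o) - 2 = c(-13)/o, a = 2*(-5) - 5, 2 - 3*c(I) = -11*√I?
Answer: 504/1769 - 396*I*√13/1769 ≈ 0.28491 - 0.80712*I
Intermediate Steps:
c(I) = ⅔ + 11*√I/3 (c(I) = ⅔ - (-11)*√I/3 = ⅔ + 11*√I/3)
a = -15 (a = -10 - 5 = -15)
v(T) = 2 (v(T) = 2*1 = 2)
Q(o) = ⅓ + (⅔ + 11*I*√13/3)/(6*o) (Q(o) = ⅓ + ((⅔ + 11*√(-13)/3)/o)/6 = ⅓ + ((⅔ + 11*(I*√13)/3)/o)/6 = ⅓ + ((⅔ + 11*I*√13/3)/o)/6 = ⅓ + (⅔ + 11*I*√13/3)/(6*o))
1/Q(v(a)) = 1/((1/18)*(2 + 6*2 + 11*I*√13)/2) = 1/((1/18)*(½)*(2 + 12 + 11*I*√13)) = 1/((1/18)*(½)*(14 + 11*I*√13)) = 1/(7/18 + 11*I*√13/36)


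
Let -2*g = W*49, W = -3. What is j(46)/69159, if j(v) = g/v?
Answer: 49/2120876 ≈ 2.3104e-5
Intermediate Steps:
g = 147/2 (g = -(-3)*49/2 = -½*(-147) = 147/2 ≈ 73.500)
j(v) = 147/(2*v)
j(46)/69159 = ((147/2)/46)/69159 = ((147/2)*(1/46))*(1/69159) = (147/92)*(1/69159) = 49/2120876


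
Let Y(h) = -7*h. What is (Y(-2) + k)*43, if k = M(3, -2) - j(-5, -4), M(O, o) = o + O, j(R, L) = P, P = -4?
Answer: 817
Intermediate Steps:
j(R, L) = -4
M(O, o) = O + o
k = 5 (k = (3 - 2) - 1*(-4) = 1 + 4 = 5)
(Y(-2) + k)*43 = (-7*(-2) + 5)*43 = (14 + 5)*43 = 19*43 = 817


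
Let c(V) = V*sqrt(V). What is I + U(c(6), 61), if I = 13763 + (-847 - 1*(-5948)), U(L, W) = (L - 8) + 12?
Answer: 18868 + 6*sqrt(6) ≈ 18883.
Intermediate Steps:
c(V) = V**(3/2)
U(L, W) = 4 + L (U(L, W) = (-8 + L) + 12 = 4 + L)
I = 18864 (I = 13763 + (-847 + 5948) = 13763 + 5101 = 18864)
I + U(c(6), 61) = 18864 + (4 + 6**(3/2)) = 18864 + (4 + 6*sqrt(6)) = 18868 + 6*sqrt(6)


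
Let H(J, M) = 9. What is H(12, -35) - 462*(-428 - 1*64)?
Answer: 227313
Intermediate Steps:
H(12, -35) - 462*(-428 - 1*64) = 9 - 462*(-428 - 1*64) = 9 - 462*(-428 - 64) = 9 - 462*(-492) = 9 + 227304 = 227313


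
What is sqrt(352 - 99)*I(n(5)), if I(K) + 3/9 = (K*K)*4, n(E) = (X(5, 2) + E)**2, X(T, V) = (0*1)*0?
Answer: 7499*sqrt(253)/3 ≈ 39760.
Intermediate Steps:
X(T, V) = 0 (X(T, V) = 0*0 = 0)
n(E) = E**2 (n(E) = (0 + E)**2 = E**2)
I(K) = -1/3 + 4*K**2 (I(K) = -1/3 + (K*K)*4 = -1/3 + K**2*4 = -1/3 + 4*K**2)
sqrt(352 - 99)*I(n(5)) = sqrt(352 - 99)*(-1/3 + 4*(5**2)**2) = sqrt(253)*(-1/3 + 4*25**2) = sqrt(253)*(-1/3 + 4*625) = sqrt(253)*(-1/3 + 2500) = sqrt(253)*(7499/3) = 7499*sqrt(253)/3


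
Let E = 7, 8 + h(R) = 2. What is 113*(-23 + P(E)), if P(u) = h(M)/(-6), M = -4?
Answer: -2486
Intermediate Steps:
h(R) = -6 (h(R) = -8 + 2 = -6)
P(u) = 1 (P(u) = -6/(-6) = -6*(-1/6) = 1)
113*(-23 + P(E)) = 113*(-23 + 1) = 113*(-22) = -2486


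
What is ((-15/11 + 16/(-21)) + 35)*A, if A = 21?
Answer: 7594/11 ≈ 690.36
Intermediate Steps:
((-15/11 + 16/(-21)) + 35)*A = ((-15/11 + 16/(-21)) + 35)*21 = ((-15*1/11 + 16*(-1/21)) + 35)*21 = ((-15/11 - 16/21) + 35)*21 = (-491/231 + 35)*21 = (7594/231)*21 = 7594/11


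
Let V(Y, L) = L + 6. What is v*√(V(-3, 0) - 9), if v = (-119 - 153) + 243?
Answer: -29*I*√3 ≈ -50.229*I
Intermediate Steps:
V(Y, L) = 6 + L
v = -29 (v = -272 + 243 = -29)
v*√(V(-3, 0) - 9) = -29*√((6 + 0) - 9) = -29*√(6 - 9) = -29*I*√3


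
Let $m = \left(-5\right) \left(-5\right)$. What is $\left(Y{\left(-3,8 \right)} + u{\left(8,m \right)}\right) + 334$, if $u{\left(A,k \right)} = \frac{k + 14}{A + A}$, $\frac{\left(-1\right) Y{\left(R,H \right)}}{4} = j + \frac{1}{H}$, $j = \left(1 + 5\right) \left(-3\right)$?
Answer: $\frac{6527}{16} \approx 407.94$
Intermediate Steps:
$j = -18$ ($j = 6 \left(-3\right) = -18$)
$m = 25$
$Y{\left(R,H \right)} = 72 - \frac{4}{H}$ ($Y{\left(R,H \right)} = - 4 \left(-18 + \frac{1}{H}\right) = 72 - \frac{4}{H}$)
$u{\left(A,k \right)} = \frac{14 + k}{2 A}$
$\left(Y{\left(-3,8 \right)} + u{\left(8,m \right)}\right) + 334 = \left(\left(72 - \frac{4}{8}\right) + \frac{14 + 25}{2 \cdot 8}\right) + 334 = \left(\left(72 - \frac{1}{2}\right) + \frac{1}{2} \cdot \frac{1}{8} \cdot 39\right) + 334 = \left(\left(72 - \frac{1}{2}\right) + \frac{39}{16}\right) + 334 = \left(\frac{143}{2} + \frac{39}{16}\right) + 334 = \frac{1183}{16} + 334 = \frac{6527}{16}$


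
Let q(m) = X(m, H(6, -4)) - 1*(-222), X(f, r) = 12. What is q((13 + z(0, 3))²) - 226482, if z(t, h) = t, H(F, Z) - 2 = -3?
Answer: -226248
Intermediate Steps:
H(F, Z) = -1 (H(F, Z) = 2 - 3 = -1)
q(m) = 234 (q(m) = 12 - 1*(-222) = 12 + 222 = 234)
q((13 + z(0, 3))²) - 226482 = 234 - 226482 = -226248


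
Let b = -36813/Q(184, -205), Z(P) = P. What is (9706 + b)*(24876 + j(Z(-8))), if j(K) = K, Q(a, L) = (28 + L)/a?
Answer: 70389321624/59 ≈ 1.1930e+9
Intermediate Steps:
Q(a, L) = (28 + L)/a
b = 2257864/59 (b = -36813*184/(28 - 205) = -36813/((1/184)*(-177)) = -36813/(-177/184) = -36813*(-184/177) = 2257864/59 ≈ 38269.)
(9706 + b)*(24876 + j(Z(-8))) = (9706 + 2257864/59)*(24876 - 8) = (2830518/59)*24868 = 70389321624/59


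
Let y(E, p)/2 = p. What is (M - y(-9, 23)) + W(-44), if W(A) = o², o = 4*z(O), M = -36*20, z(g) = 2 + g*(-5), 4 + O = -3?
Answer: 21138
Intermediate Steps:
O = -7 (O = -4 - 3 = -7)
y(E, p) = 2*p
z(g) = 2 - 5*g
M = -720
o = 148 (o = 4*(2 - 5*(-7)) = 4*(2 + 35) = 4*37 = 148)
W(A) = 21904 (W(A) = 148² = 21904)
(M - y(-9, 23)) + W(-44) = (-720 - 2*23) + 21904 = (-720 - 1*46) + 21904 = (-720 - 46) + 21904 = -766 + 21904 = 21138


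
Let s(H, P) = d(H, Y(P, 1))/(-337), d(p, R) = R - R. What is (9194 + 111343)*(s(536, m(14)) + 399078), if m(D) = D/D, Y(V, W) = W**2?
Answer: 48103664886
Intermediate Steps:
d(p, R) = 0
m(D) = 1
s(H, P) = 0 (s(H, P) = 0/(-337) = 0*(-1/337) = 0)
(9194 + 111343)*(s(536, m(14)) + 399078) = (9194 + 111343)*(0 + 399078) = 120537*399078 = 48103664886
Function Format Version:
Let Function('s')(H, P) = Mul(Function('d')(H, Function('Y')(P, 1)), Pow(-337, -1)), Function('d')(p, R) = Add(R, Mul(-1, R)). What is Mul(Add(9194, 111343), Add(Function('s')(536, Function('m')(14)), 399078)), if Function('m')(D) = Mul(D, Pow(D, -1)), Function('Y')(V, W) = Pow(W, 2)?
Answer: 48103664886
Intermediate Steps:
Function('d')(p, R) = 0
Function('m')(D) = 1
Function('s')(H, P) = 0 (Function('s')(H, P) = Mul(0, Pow(-337, -1)) = Mul(0, Rational(-1, 337)) = 0)
Mul(Add(9194, 111343), Add(Function('s')(536, Function('m')(14)), 399078)) = Mul(Add(9194, 111343), Add(0, 399078)) = Mul(120537, 399078) = 48103664886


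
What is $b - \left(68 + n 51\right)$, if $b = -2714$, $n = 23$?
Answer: $-3955$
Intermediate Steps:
$b - \left(68 + n 51\right) = -2714 - \left(68 + 23 \cdot 51\right) = -2714 - \left(68 + 1173\right) = -2714 - 1241 = -3955$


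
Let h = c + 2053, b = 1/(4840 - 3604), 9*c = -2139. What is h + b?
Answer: 2243753/1236 ≈ 1815.3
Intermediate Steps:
c = -713/3 (c = (⅑)*(-2139) = -713/3 ≈ -237.67)
b = 1/1236 ≈ 0.00080906
h = 5446/3 (h = -713/3 + 2053 = 5446/3 ≈ 1815.3)
h + b = 5446/3 + 1/1236 = 2243753/1236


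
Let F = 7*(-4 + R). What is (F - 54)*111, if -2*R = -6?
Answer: -6771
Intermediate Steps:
R = 3 (R = -1/2*(-6) = 3)
F = -7 (F = 7*(-4 + 3) = 7*(-1) = -7)
(F - 54)*111 = (-7 - 54)*111 = -61*111 = -6771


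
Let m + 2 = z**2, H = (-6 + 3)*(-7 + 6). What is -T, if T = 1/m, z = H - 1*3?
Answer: 1/2 ≈ 0.50000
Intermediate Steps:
H = 3 (H = -3*(-1) = 3)
z = 0 (z = 3 - 1*3 = 3 - 3 = 0)
m = -2 (m = -2 + 0**2 = -2 + 0 = -2)
T = -1/2 (T = 1/(-2) = -1/2 ≈ -0.50000)
-T = -1*(-1/2) = 1/2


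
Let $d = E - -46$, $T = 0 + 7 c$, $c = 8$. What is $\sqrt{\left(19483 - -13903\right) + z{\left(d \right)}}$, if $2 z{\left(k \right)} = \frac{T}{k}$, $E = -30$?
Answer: $\frac{3 \sqrt{14839}}{2} \approx 182.72$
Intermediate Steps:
$T = 56$ ($T = 0 + 7 \cdot 8 = 0 + 56 = 56$)
$d = 16$ ($d = -30 - -46 = -30 + 46 = 16$)
$z{\left(k \right)} = \frac{28}{k}$ ($z{\left(k \right)} = \frac{56 \frac{1}{k}}{2} = \frac{28}{k}$)
$\sqrt{\left(19483 - -13903\right) + z{\left(d \right)}} = \sqrt{\left(19483 - -13903\right) + \frac{28}{16}} = \sqrt{\left(19483 + 13903\right) + 28 \cdot \frac{1}{16}} = \sqrt{33386 + \frac{7}{4}} = \sqrt{\frac{133551}{4}} = \frac{3 \sqrt{14839}}{2}$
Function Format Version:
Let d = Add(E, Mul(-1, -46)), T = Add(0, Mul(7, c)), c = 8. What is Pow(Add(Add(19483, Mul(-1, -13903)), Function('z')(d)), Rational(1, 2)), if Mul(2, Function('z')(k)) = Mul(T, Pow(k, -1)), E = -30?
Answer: Mul(Rational(3, 2), Pow(14839, Rational(1, 2))) ≈ 182.72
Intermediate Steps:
T = 56 (T = Add(0, Mul(7, 8)) = Add(0, 56) = 56)
d = 16 (d = Add(-30, Mul(-1, -46)) = Add(-30, 46) = 16)
Function('z')(k) = Mul(28, Pow(k, -1)) (Function('z')(k) = Mul(Rational(1, 2), Mul(56, Pow(k, -1))) = Mul(28, Pow(k, -1)))
Pow(Add(Add(19483, Mul(-1, -13903)), Function('z')(d)), Rational(1, 2)) = Pow(Add(Add(19483, Mul(-1, -13903)), Mul(28, Pow(16, -1))), Rational(1, 2)) = Pow(Add(Add(19483, 13903), Mul(28, Rational(1, 16))), Rational(1, 2)) = Pow(Add(33386, Rational(7, 4)), Rational(1, 2)) = Pow(Rational(133551, 4), Rational(1, 2)) = Mul(Rational(3, 2), Pow(14839, Rational(1, 2)))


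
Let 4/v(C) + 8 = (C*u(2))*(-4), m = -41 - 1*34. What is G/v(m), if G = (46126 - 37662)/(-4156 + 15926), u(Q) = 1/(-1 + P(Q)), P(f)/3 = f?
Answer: 55016/5885 ≈ 9.3485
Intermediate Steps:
P(f) = 3*f
u(Q) = 1/(-1 + 3*Q)
m = -75 (m = -41 - 34 = -75)
v(C) = 4/(-8 - 4*C/5) (v(C) = 4/(-8 + (C/(-1 + 3*2))*(-4)) = 4/(-8 + (C/(-1 + 6))*(-4)) = 4/(-8 + (C/5)*(-4)) = 4/(-8 - 4*C/5))
G = 4232/5885 (G = 8464/11770 = 8464*(1/11770) = 4232/5885 ≈ 0.71912)
G/v(m) = 4232/(5885*((-5/(10 - 75)))) = 4232/(5885*((-5/(-65)))) = 4232/(5885*((-5*(-1/65)))) = 4232/(5885*(1/13)) = (4232/5885)*13 = 55016/5885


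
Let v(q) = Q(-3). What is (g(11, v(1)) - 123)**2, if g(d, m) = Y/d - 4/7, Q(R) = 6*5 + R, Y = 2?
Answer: 90269001/5929 ≈ 15225.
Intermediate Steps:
Q(R) = 30 + R
v(q) = 27 (v(q) = 30 - 3 = 27)
g(d, m) = -4/7 + 2/d (g(d, m) = 2/d - 4/7 = -4/7 + 2/d)
(g(11, v(1)) - 123)**2 = ((-4/7 + 2/11) - 123)**2 = (-30/77 - 123)**2 = (-9501/77)**2 = 90269001/5929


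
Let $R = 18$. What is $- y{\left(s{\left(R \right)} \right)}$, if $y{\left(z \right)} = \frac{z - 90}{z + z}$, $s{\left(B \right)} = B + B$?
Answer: $\frac{3}{4} \approx 0.75$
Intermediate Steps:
$s{\left(B \right)} = 2 B$
$y{\left(z \right)} = \frac{-90 + z}{2 z}$
$- y{\left(s{\left(R \right)} \right)} = - \frac{-90 + 2 \cdot 18}{2 \cdot 2 \cdot 18} = - \frac{-90 + 36}{2 \cdot 36} = - \frac{-54}{2 \cdot 36} = \left(-1\right) \left(- \frac{3}{4}\right) = \frac{3}{4}$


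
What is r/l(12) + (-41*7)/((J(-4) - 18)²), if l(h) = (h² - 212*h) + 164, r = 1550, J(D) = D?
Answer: -347983/270556 ≈ -1.2862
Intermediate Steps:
l(h) = 164 + h² - 212*h
r/l(12) + (-41*7)/((J(-4) - 18)²) = 1550/(164 + 12² - 212*12) + (-41*7)/((-4 - 18)²) = 1550/(164 + 144 - 2544) - 287/((-22)²) = 1550/(-2236) - 287/484 = 1550*(-1/2236) - 287*1/484 = -775/1118 - 287/484 = -347983/270556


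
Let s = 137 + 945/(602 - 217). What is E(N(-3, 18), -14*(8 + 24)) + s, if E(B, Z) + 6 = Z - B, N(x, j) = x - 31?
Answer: -3086/11 ≈ -280.55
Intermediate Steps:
N(x, j) = -31 + x
E(B, Z) = -6 + Z - B (E(B, Z) = -6 + (Z - B) = -6 + Z - B)
s = 1534/11 (s = 137 + 945/385 = 137 + 945*(1/385) = 137 + 27/11 = 1534/11 ≈ 139.45)
E(N(-3, 18), -14*(8 + 24)) + s = (-6 - 14*(8 + 24) - (-31 - 3)) + 1534/11 = (-6 - 14*32 - 1*(-34)) + 1534/11 = (-6 - 448 + 34) + 1534/11 = -420 + 1534/11 = -3086/11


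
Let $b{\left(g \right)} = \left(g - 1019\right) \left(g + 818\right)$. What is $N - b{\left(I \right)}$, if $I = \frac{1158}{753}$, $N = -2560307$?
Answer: $- \frac{108768596675}{63001} \approx -1.7265 \cdot 10^{6}$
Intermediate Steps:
$I = \frac{386}{251}$ ($I = 1158 \cdot \frac{1}{753} = \frac{386}{251} \approx 1.5378$)
$b{\left(g \right)} = \left(-1019 + g\right) \left(818 + g\right)$
$N - b{\left(I \right)} = -2560307 - \left(-833542 + \left(\frac{386}{251}\right)^{2} - \frac{77586}{251}\right) = -2560307 - \left(-833542 + \frac{148996}{63001} - \frac{77586}{251}\right) = -2560307 - - \frac{52533304632}{63001} = -2560307 + \frac{52533304632}{63001} = - \frac{108768596675}{63001}$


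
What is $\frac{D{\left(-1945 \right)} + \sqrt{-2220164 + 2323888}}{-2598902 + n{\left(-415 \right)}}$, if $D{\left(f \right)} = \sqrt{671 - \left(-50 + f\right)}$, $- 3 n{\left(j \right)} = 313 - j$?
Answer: $- \frac{3 \sqrt{25931}}{3898717} - \frac{3 \sqrt{2666}}{7797434} \approx -0.00014378$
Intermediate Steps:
$n{\left(j \right)} = - \frac{313}{3} + \frac{j}{3}$ ($n{\left(j \right)} = - \frac{313 - j}{3} = - \frac{313}{3} + \frac{j}{3}$)
$D{\left(f \right)} = \sqrt{721 - f}$
$\frac{D{\left(-1945 \right)} + \sqrt{-2220164 + 2323888}}{-2598902 + n{\left(-415 \right)}} = \frac{\sqrt{721 - -1945} + \sqrt{-2220164 + 2323888}}{-2598902 + \left(- \frac{313}{3} + \frac{1}{3} \left(-415\right)\right)} = \frac{\sqrt{721 + 1945} + \sqrt{103724}}{-2598902 - \frac{728}{3}} = \frac{\sqrt{2666} + 2 \sqrt{25931}}{-2598902 - \frac{728}{3}} = \frac{\sqrt{2666} + 2 \sqrt{25931}}{- \frac{7797434}{3}} = \left(\sqrt{2666} + 2 \sqrt{25931}\right) \left(- \frac{3}{7797434}\right) = - \frac{3 \sqrt{25931}}{3898717} - \frac{3 \sqrt{2666}}{7797434}$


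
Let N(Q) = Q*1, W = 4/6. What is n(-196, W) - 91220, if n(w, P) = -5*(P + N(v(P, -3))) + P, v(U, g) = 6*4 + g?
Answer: -273983/3 ≈ -91328.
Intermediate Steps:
W = 2/3 (W = (1/6)*4 = 2/3 ≈ 0.66667)
v(U, g) = 24 + g
N(Q) = Q
n(w, P) = -105 - 4*P (n(w, P) = -5*(P + (24 - 3)) + P = -5*(P + 21) + P = -5*(21 + P) + P = (-105 - 5*P) + P = -105 - 4*P)
n(-196, W) - 91220 = (-105 - 4*2/3) - 91220 = (-105 - 8/3) - 91220 = -323/3 - 91220 = -273983/3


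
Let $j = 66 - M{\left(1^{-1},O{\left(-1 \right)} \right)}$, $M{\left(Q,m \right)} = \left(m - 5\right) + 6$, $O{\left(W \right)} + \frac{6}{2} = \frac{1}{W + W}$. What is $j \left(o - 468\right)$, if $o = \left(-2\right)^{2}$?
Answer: $-31784$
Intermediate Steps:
$O{\left(W \right)} = -3 + \frac{1}{2 W}$ ($O{\left(W \right)} = -3 + \frac{1}{W + W} = -3 + \frac{1}{2 W}$)
$M{\left(Q,m \right)} = 1 + m$ ($M{\left(Q,m \right)} = \left(-5 + m\right) + 6 = 1 + m$)
$o = 4$
$j = \frac{137}{2}$ ($j = 66 - \left(1 - \left(3 - \frac{1}{2 \left(-1\right)}\right)\right) = 66 - \left(1 + \left(-3 + \frac{1}{2} \left(-1\right)\right)\right) = 66 - \left(1 - \frac{7}{2}\right) = 66 - - \frac{5}{2} = 66 + \frac{5}{2} = \frac{137}{2} \approx 68.5$)
$j \left(o - 468\right) = \frac{137 \left(4 - 468\right)}{2} = \frac{137}{2} \left(-464\right) = -31784$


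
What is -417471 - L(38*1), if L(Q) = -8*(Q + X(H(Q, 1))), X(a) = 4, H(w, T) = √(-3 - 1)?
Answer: -417135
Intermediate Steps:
H(w, T) = 2*I (H(w, T) = √(-4) = 2*I)
L(Q) = -32 - 8*Q (L(Q) = -8*(Q + 4) = -8*(4 + Q) = -32 - 8*Q)
-417471 - L(38*1) = -417471 - (-32 - 304) = -417471 - 1*(-336) = -417471 + 336 = -417135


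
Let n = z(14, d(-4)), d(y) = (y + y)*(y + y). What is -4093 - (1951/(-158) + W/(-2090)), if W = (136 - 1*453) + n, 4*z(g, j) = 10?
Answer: -1347562561/330220 ≈ -4080.8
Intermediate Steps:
d(y) = 4*y² (d(y) = (2*y)*(2*y) = 4*y²)
z(g, j) = 5/2 (z(g, j) = (¼)*10 = 5/2)
n = 5/2 ≈ 2.5000
W = -629/2 (W = (136 - 1*453) + 5/2 = (136 - 453) + 5/2 = -317 + 5/2 = -629/2 ≈ -314.50)
-4093 - (1951/(-158) + W/(-2090)) = -4093 - (1951/(-158) - 629/2/(-2090)) = -4093 - (1951*(-1/158) - 629/2*(-1/2090)) = -4093 - (-1951/158 + 629/4180) = -4093 - 1*(-4027899/330220) = -4093 + 4027899/330220 = -1347562561/330220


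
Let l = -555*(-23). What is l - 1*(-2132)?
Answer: 14897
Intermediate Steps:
l = 12765
l - 1*(-2132) = 12765 - 1*(-2132) = 12765 + 2132 = 14897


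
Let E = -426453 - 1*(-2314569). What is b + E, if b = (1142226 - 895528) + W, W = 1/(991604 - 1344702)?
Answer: 753798553771/353098 ≈ 2.1348e+6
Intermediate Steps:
E = 1888116 (E = -426453 + 2314569 = 1888116)
W = -1/353098 (W = 1/(-353098) = -1/353098 ≈ -2.8321e-6)
b = 87108570403/353098 (b = (1142226 - 895528) - 1/353098 = 246698 - 1/353098 = 87108570403/353098 ≈ 2.4670e+5)
b + E = 87108570403/353098 + 1888116 = 753798553771/353098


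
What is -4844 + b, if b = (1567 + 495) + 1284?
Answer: -1498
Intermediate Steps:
b = 3346 (b = 2062 + 1284 = 3346)
-4844 + b = -4844 + 3346 = -1498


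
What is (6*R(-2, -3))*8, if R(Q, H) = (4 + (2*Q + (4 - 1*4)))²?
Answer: 0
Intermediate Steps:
R(Q, H) = (4 + 2*Q)² (R(Q, H) = (4 + (2*Q + (4 - 4)))² = (4 + (2*Q + 0))² = (4 + 2*Q)²)
(6*R(-2, -3))*8 = (6*(4*(2 - 2)²))*8 = (6*(4*0²))*8 = (6*(4*0))*8 = (6*0)*8 = 0*8 = 0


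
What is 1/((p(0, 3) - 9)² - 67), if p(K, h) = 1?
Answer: -⅓ ≈ -0.33333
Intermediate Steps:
1/((p(0, 3) - 9)² - 67) = 1/((1 - 9)² - 67) = 1/((-8)² - 67) = 1/(64 - 67) = 1/(-3) = -⅓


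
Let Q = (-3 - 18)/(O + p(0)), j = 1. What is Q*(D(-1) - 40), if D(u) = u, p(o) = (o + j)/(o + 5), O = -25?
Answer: -4305/124 ≈ -34.718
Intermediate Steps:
p(o) = (1 + o)/(5 + o) (p(o) = (o + 1)/(o + 5) = (1 + o)/(5 + o))
Q = 105/124 (Q = (-3 - 18)/(-25 + (1 + 0)/(5 + 0)) = -21/(-25 + 1/5) = -21/(-25 + (⅕)*1) = -21/(-25 + ⅕) = -21/(-124/5) = -21*(-5/124) = 105/124 ≈ 0.84677)
Q*(D(-1) - 40) = 105*(-1 - 40)/124 = (105/124)*(-41) = -4305/124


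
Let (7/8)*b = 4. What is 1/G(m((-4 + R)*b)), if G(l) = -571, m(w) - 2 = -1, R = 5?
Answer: -1/571 ≈ -0.0017513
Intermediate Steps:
b = 32/7 (b = (8/7)*4 = 32/7 ≈ 4.5714)
m(w) = 1 (m(w) = 2 - 1 = 1)
1/G(m((-4 + R)*b)) = 1/(-571) = -1/571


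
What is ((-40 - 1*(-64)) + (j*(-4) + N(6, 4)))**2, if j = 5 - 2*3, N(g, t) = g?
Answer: 1156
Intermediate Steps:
j = -1 (j = 5 - 6 = -1)
((-40 - 1*(-64)) + (j*(-4) + N(6, 4)))**2 = ((-40 - 1*(-64)) + (-1*(-4) + 6))**2 = ((-40 + 64) + (4 + 6))**2 = (24 + 10)**2 = 34**2 = 1156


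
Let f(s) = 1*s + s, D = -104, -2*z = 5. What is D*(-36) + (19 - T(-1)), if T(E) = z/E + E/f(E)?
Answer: 3760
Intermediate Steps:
z = -5/2 (z = -1/2*5 = -5/2 ≈ -2.5000)
f(s) = 2*s (f(s) = s + s = 2*s)
T(E) = 1/2 - 5/(2*E) (T(E) = -5/(2*E) + E/((2*E)) = -5/(2*E) + E*(1/(2*E)) = -5/(2*E) + 1/2 = 1/2 - 5/(2*E))
D*(-36) + (19 - T(-1)) = -104*(-36) + (19 - (-5 - 1)/(2*(-1))) = 3744 + (19 - (-1)*(-6)/2) = 3744 + (19 - 1*3) = 3744 + (19 - 3) = 3744 + 16 = 3760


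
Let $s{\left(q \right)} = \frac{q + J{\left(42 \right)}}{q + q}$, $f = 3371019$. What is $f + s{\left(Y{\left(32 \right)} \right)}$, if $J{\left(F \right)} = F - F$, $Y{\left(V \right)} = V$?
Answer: $\frac{6742039}{2} \approx 3.371 \cdot 10^{6}$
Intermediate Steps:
$J{\left(F \right)} = 0$
$s{\left(q \right)} = \frac{1}{2}$ ($s{\left(q \right)} = \frac{q + 0}{q + q} = \frac{q}{2 q} = q \frac{1}{2 q} = \frac{1}{2}$)
$f + s{\left(Y{\left(32 \right)} \right)} = 3371019 + \frac{1}{2} = \frac{6742039}{2}$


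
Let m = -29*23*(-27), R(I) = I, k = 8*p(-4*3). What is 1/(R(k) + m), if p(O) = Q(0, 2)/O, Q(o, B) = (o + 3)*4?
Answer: 1/18001 ≈ 5.5552e-5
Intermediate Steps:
Q(o, B) = 12 + 4*o (Q(o, B) = (3 + o)*4 = 12 + 4*o)
p(O) = 12/O (p(O) = (12 + 4*0)/O = (12 + 0)/O = 12/O)
k = -8 (k = 8*(12/((-4*3))) = 8*(12/(-12)) = 8*(12*(-1/12)) = 8*(-1) = -8)
m = 18009 (m = -667*(-27) = 18009)
1/(R(k) + m) = 1/(-8 + 18009) = 1/18001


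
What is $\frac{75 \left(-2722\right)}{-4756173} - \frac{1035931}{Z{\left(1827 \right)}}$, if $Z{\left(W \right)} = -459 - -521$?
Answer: $- \frac{1642351464921}{98294242} \approx -16709.0$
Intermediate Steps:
$Z{\left(W \right)} = 62$ ($Z{\left(W \right)} = -459 + 521 = 62$)
$\frac{75 \left(-2722\right)}{-4756173} - \frac{1035931}{Z{\left(1827 \right)}} = \frac{75 \left(-2722\right)}{-4756173} - \frac{1035931}{62} = \left(-204150\right) \left(- \frac{1}{4756173}\right) - \frac{1035931}{62} = \frac{68050}{1585391} - \frac{1035931}{62} = - \frac{1642351464921}{98294242}$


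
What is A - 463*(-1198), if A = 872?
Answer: 555546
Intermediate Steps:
A - 463*(-1198) = 872 - 463*(-1198) = 872 + 554674 = 555546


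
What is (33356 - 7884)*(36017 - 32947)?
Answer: 78199040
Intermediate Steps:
(33356 - 7884)*(36017 - 32947) = 25472*3070 = 78199040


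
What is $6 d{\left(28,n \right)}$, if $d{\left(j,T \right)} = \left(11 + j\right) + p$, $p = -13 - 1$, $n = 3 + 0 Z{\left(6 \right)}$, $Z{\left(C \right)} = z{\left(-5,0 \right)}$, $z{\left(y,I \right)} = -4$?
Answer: $150$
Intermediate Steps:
$Z{\left(C \right)} = -4$
$n = 3$ ($n = 3 + 0 \left(-4\right) = 3 + 0 = 3$)
$p = -14$ ($p = -13 - 1 = -14$)
$d{\left(j,T \right)} = -3 + j$ ($d{\left(j,T \right)} = \left(11 + j\right) - 14 = -3 + j$)
$6 d{\left(28,n \right)} = 6 \left(-3 + 28\right) = 6 \cdot 25 = 150$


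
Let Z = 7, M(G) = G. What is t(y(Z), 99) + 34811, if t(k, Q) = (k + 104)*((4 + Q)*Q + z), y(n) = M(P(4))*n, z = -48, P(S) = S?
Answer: 1374479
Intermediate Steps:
y(n) = 4*n
t(k, Q) = (-48 + Q*(4 + Q))*(104 + k) (t(k, Q) = (k + 104)*((4 + Q)*Q - 48) = (104 + k)*(Q*(4 + Q) - 48) = (104 + k)*(-48 + Q*(4 + Q)) = (-48 + Q*(4 + Q))*(104 + k))
t(y(Z), 99) + 34811 = (-4992 - 192*7 + 104*99² + 416*99 + (4*7)*99² + 4*99*(4*7)) + 34811 = (-4992 - 48*28 + 104*9801 + 41184 + 28*9801 + 4*99*28) + 34811 = (-4992 - 1344 + 1019304 + 41184 + 274428 + 11088) + 34811 = 1339668 + 34811 = 1374479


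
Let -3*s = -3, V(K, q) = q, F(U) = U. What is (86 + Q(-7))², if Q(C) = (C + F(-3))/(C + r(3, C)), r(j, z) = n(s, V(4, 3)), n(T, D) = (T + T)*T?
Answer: 7744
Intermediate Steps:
s = 1 (s = -⅓*(-3) = 1)
n(T, D) = 2*T² (n(T, D) = (2*T)*T = 2*T²)
r(j, z) = 2 (r(j, z) = 2*1² = 2*1 = 2)
Q(C) = (-3 + C)/(2 + C) (Q(C) = (C - 3)/(C + 2) = (-3 + C)/(2 + C))
(86 + Q(-7))² = (86 + (-3 - 7)/(2 - 7))² = (86 - 10/(-5))² = (86 - ⅕*(-10))² = (86 + 2)² = 88² = 7744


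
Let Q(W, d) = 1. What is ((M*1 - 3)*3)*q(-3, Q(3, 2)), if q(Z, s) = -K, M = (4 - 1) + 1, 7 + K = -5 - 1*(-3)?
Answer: 27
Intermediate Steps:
K = -9 (K = -7 + (-5 - 1*(-3)) = -7 + (-5 + 3) = -7 - 2 = -9)
M = 4 (M = 3 + 1 = 4)
q(Z, s) = 9 (q(Z, s) = -1*(-9) = 9)
((M*1 - 3)*3)*q(-3, Q(3, 2)) = ((4*1 - 3)*3)*9 = ((4 - 3)*3)*9 = (1*3)*9 = 3*9 = 27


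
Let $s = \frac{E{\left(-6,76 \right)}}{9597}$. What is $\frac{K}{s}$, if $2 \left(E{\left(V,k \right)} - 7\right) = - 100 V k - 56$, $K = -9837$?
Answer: $- \frac{10489521}{2531} \approx -4144.4$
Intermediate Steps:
$E{\left(V,k \right)} = -21 - 50 V k$ ($E{\left(V,k \right)} = 7 + \frac{- 100 V k - 56}{2} = 7 + \frac{-56 - 100 V k}{2} = 7 - \left(28 + 50 V k\right) = -21 - 50 V k$)
$s = \frac{7593}{3199}$ ($s = \frac{-21 - \left(-300\right) 76}{9597} = \left(-21 + 22800\right) \frac{1}{9597} = 22779 \cdot \frac{1}{9597} = \frac{7593}{3199} \approx 2.3736$)
$\frac{K}{s} = - \frac{9837}{\frac{7593}{3199}} = \left(-9837\right) \frac{3199}{7593} = - \frac{10489521}{2531}$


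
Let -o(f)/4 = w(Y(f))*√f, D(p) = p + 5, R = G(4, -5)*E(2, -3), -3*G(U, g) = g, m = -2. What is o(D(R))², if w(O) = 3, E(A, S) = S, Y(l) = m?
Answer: 0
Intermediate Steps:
Y(l) = -2
G(U, g) = -g/3
R = -5 (R = -⅓*(-5)*(-3) = (5/3)*(-3) = -5)
D(p) = 5 + p
o(f) = -12*√f
o(D(R))² = (-12*√(5 - 5))² = (-12*√0)² = (-12*0)² = 0² = 0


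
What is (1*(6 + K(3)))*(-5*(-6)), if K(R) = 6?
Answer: 360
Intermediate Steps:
(1*(6 + K(3)))*(-5*(-6)) = (1*(6 + 6))*(-5*(-6)) = (1*12)*30 = 12*30 = 360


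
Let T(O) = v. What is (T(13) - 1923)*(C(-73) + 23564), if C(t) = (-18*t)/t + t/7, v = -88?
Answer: -331310239/7 ≈ -4.7330e+7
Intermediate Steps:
T(O) = -88
C(t) = -18 + t/7 (C(t) = -18 + t*(⅐) = -18 + t/7)
(T(13) - 1923)*(C(-73) + 23564) = (-88 - 1923)*((-18 + (⅐)*(-73)) + 23564) = -2011*((-18 - 73/7) + 23564) = -2011*(-199/7 + 23564) = -2011*164749/7 = -331310239/7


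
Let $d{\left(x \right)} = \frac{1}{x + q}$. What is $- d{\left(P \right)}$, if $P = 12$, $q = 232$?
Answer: $- \frac{1}{244} \approx -0.0040984$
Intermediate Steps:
$d{\left(x \right)} = \frac{1}{232 + x}$ ($d{\left(x \right)} = \frac{1}{x + 232} = \frac{1}{232 + x}$)
$- d{\left(P \right)} = - \frac{1}{232 + 12} = - \frac{1}{244}$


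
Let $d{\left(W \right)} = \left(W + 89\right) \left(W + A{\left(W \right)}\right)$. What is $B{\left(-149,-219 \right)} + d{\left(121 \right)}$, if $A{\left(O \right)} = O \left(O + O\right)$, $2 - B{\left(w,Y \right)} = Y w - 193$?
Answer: $6142194$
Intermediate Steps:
$B{\left(w,Y \right)} = 195 - Y w$ ($B{\left(w,Y \right)} = 2 - \left(Y w - 193\right) = 2 - \left(-193 + Y w\right) = 195 - Y w$)
$A{\left(O \right)} = 2 O^{2}$ ($A{\left(O \right)} = O 2 O = 2 O^{2}$)
$d{\left(W \right)} = \left(89 + W\right) \left(W + 2 W^{2}\right)$ ($d{\left(W \right)} = \left(W + 89\right) \left(W + 2 W^{2}\right) = \left(89 + W\right) \left(W + 2 W^{2}\right)$)
$B{\left(-149,-219 \right)} + d{\left(121 \right)} = \left(195 - \left(-219\right) \left(-149\right)\right) + 121 \left(89 + 2 \cdot 121^{2} + 179 \cdot 121\right) = \left(195 - 32631\right) + 121 \left(89 + 2 \cdot 14641 + 21659\right) = -32436 + 121 \left(89 + 29282 + 21659\right) = -32436 + 121 \cdot 51030 = -32436 + 6174630 = 6142194$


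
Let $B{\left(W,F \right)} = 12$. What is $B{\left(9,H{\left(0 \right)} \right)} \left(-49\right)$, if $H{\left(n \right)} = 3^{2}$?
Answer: $-588$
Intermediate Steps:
$H{\left(n \right)} = 9$
$B{\left(9,H{\left(0 \right)} \right)} \left(-49\right) = 12 \left(-49\right) = -588$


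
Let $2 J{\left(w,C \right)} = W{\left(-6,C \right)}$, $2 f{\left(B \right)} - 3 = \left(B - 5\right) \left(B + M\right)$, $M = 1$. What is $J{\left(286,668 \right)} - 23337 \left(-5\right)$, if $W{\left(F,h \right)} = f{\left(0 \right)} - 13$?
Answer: $116678$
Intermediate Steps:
$f{\left(B \right)} = \frac{3}{2} + \frac{\left(1 + B\right) \left(-5 + B\right)}{2}$ ($f{\left(B \right)} = \frac{3}{2} + \frac{\left(B - 5\right) \left(B + 1\right)}{2} = \frac{3}{2} + \frac{\left(-5 + B\right) \left(1 + B\right)}{2} = \frac{3}{2} + \frac{\left(1 + B\right) \left(-5 + B\right)}{2}$)
$W{\left(F,h \right)} = -14$ ($W{\left(F,h \right)} = \left(-1 + \frac{0^{2}}{2} - 0\right) - 13 = \left(-1 + \frac{1}{2} \cdot 0 + 0\right) - 13 = \left(-1 + 0 + 0\right) - 13 = -1 - 13 = -14$)
$J{\left(w,C \right)} = -7$ ($J{\left(w,C \right)} = \frac{1}{2} \left(-14\right) = -7$)
$J{\left(286,668 \right)} - 23337 \left(-5\right) = -7 - 23337 \left(-5\right) = -7 - -116685 = -7 + 116685 = 116678$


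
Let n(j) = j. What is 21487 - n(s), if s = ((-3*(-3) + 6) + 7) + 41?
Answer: 21424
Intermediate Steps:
s = 63 (s = ((9 + 6) + 7) + 41 = (15 + 7) + 41 = 22 + 41 = 63)
21487 - n(s) = 21487 - 1*63 = 21487 - 63 = 21424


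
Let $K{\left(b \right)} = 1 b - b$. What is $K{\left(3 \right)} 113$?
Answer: $0$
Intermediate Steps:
$K{\left(b \right)} = 0$ ($K{\left(b \right)} = b - b = 0$)
$K{\left(3 \right)} 113 = 0 \cdot 113 = 0$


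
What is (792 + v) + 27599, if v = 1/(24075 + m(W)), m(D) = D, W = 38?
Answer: 684592184/24113 ≈ 28391.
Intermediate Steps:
v = 1/24113 (v = 1/(24075 + 38) = 1/24113 ≈ 4.1471e-5)
(792 + v) + 27599 = (792 + 1/24113) + 27599 = 19097497/24113 + 27599 = 684592184/24113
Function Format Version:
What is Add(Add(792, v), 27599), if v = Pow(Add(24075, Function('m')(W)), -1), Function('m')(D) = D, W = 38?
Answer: Rational(684592184, 24113) ≈ 28391.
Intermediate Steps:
v = Rational(1, 24113) (v = Pow(Add(24075, 38), -1) = Pow(24113, -1) = Rational(1, 24113) ≈ 4.1471e-5)
Add(Add(792, v), 27599) = Add(Add(792, Rational(1, 24113)), 27599) = Add(Rational(19097497, 24113), 27599) = Rational(684592184, 24113)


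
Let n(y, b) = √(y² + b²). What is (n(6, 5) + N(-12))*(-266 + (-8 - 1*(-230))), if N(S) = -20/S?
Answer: -220/3 - 44*√61 ≈ -416.98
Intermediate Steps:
n(y, b) = √(b² + y²)
(n(6, 5) + N(-12))*(-266 + (-8 - 1*(-230))) = (√(5² + 6²) - 20/(-12))*(-266 + (-8 - 1*(-230))) = (√(25 + 36) - 20*(-1/12))*(-266 + (-8 + 230)) = (√61 + 5/3)*(-266 + 222) = (5/3 + √61)*(-44) = -220/3 - 44*√61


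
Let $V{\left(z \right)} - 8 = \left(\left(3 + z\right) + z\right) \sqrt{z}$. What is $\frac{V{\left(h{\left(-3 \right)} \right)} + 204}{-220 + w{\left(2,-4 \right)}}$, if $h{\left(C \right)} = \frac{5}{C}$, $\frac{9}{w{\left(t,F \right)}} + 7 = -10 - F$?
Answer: $- \frac{2756}{2869} + \frac{13 i \sqrt{15}}{25821} \approx -0.96061 + 0.0019499 i$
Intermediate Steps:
$w{\left(t,F \right)} = \frac{9}{-17 - F}$ ($w{\left(t,F \right)} = \frac{9}{-7 - \left(10 + F\right)} = \frac{9}{-17 - F}$)
$V{\left(z \right)} = 8 + \sqrt{z} \left(3 + 2 z\right)$ ($V{\left(z \right)} = 8 + \left(\left(3 + z\right) + z\right) \sqrt{z} = 8 + \left(3 + 2 z\right) \sqrt{z} = 8 + \sqrt{z} \left(3 + 2 z\right)$)
$\frac{V{\left(h{\left(-3 \right)} \right)} + 204}{-220 + w{\left(2,-4 \right)}} = \frac{\left(8 + 2 \left(\frac{5}{-3}\right)^{\frac{3}{2}} + 3 \sqrt{\frac{5}{-3}}\right) + 204}{-220 - \frac{9}{17 - 4}} = \frac{\left(8 + 2 \left(5 \left(- \frac{1}{3}\right)\right)^{\frac{3}{2}} + 3 \sqrt{5 \left(- \frac{1}{3}\right)}\right) + 204}{-220 - \frac{9}{13}} = \frac{\left(8 + 2 \left(- \frac{5}{3}\right)^{\frac{3}{2}} + 3 \sqrt{- \frac{5}{3}}\right) + 204}{-220 - \frac{9}{13}} = \frac{\left(8 + 2 \left(- \frac{5 i \sqrt{15}}{9}\right) + 3 \frac{i \sqrt{15}}{3}\right) + 204}{-220 - \frac{9}{13}} = \frac{\left(8 - \frac{10 i \sqrt{15}}{9} + i \sqrt{15}\right) + 204}{- \frac{2869}{13}} = \left(\left(8 - \frac{i \sqrt{15}}{9}\right) + 204\right) \left(- \frac{13}{2869}\right) = \left(212 - \frac{i \sqrt{15}}{9}\right) \left(- \frac{13}{2869}\right) = - \frac{2756}{2869} + \frac{13 i \sqrt{15}}{25821}$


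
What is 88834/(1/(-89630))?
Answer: -7962191420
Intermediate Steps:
88834/(1/(-89630)) = 88834/(-1/89630) = 88834*(-89630) = -7962191420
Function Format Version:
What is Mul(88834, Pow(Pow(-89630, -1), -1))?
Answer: -7962191420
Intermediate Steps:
Mul(88834, Pow(Pow(-89630, -1), -1)) = Mul(88834, Pow(Rational(-1, 89630), -1)) = Mul(88834, -89630) = -7962191420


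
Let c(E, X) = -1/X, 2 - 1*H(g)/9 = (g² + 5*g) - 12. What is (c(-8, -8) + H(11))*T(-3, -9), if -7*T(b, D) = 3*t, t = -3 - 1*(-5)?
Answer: 34989/28 ≈ 1249.6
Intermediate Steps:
t = 2 (t = -3 + 5 = 2)
T(b, D) = -6/7 (T(b, D) = -3*2/7 = -⅐*6 = -6/7)
H(g) = 126 - 45*g - 9*g² (H(g) = 18 - 9*((g² + 5*g) - 12) = 18 - 9*(-12 + g² + 5*g) = 18 + (108 - 45*g - 9*g²) = 126 - 45*g - 9*g²)
(c(-8, -8) + H(11))*T(-3, -9) = (-1/(-8) + (126 - 45*11 - 9*11²))*(-6/7) = (-1*(-⅛) + (126 - 495 - 9*121))*(-6/7) = (⅛ + (126 - 495 - 1089))*(-6/7) = (⅛ - 1458)*(-6/7) = -11663/8*(-6/7) = 34989/28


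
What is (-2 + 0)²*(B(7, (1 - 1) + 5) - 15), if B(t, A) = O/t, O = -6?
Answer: -444/7 ≈ -63.429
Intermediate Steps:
B(t, A) = -6/t
(-2 + 0)²*(B(7, (1 - 1) + 5) - 15) = (-2 + 0)²*(-6/7 - 15) = (-2)²*(-6*⅐ - 15) = 4*(-6/7 - 15) = 4*(-111/7) = -444/7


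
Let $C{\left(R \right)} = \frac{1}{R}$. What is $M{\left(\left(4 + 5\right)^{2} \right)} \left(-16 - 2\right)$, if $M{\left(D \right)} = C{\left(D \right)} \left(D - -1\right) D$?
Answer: $-1476$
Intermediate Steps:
$M{\left(D \right)} = 1 + D$ ($M{\left(D \right)} = \frac{D - -1}{D} D = \frac{D + 1}{D} D = \frac{1 + D}{D} D = 1 + D$)
$M{\left(\left(4 + 5\right)^{2} \right)} \left(-16 - 2\right) = \left(1 + \left(4 + 5\right)^{2}\right) \left(-16 - 2\right) = \left(1 + 9^{2}\right) \left(-16 - 2\right) = \left(1 + 81\right) \left(-18\right) = 82 \left(-18\right) = -1476$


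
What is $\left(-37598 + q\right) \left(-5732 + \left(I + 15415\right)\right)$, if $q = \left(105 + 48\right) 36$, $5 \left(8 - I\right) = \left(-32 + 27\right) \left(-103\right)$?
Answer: $-307678920$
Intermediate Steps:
$I = -95$ ($I = 8 - \frac{\left(-32 + 27\right) \left(-103\right)}{5} = 8 - \frac{\left(-5\right) \left(-103\right)}{5} = 8 - 103 = -95$)
$q = 5508$ ($q = 153 \cdot 36 = 5508$)
$\left(-37598 + q\right) \left(-5732 + \left(I + 15415\right)\right) = \left(-37598 + 5508\right) \left(-5732 + \left(-95 + 15415\right)\right) = - 32090 \left(-5732 + 15320\right) = \left(-32090\right) 9588 = -307678920$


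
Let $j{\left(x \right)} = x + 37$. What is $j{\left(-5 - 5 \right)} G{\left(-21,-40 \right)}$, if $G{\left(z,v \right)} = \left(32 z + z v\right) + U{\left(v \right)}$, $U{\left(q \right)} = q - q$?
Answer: $4536$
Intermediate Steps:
$U{\left(q \right)} = 0$
$G{\left(z,v \right)} = 32 z + v z$ ($G{\left(z,v \right)} = \left(32 z + z v\right) + 0 = \left(32 z + v z\right) + 0 = 32 z + v z$)
$j{\left(x \right)} = 37 + x$
$j{\left(-5 - 5 \right)} G{\left(-21,-40 \right)} = \left(37 - 10\right) \left(- 21 \left(32 - 40\right)\right) = \left(37 - 10\right) \left(\left(-21\right) \left(-8\right)\right) = \left(37 - 10\right) 168 = 27 \cdot 168 = 4536$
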